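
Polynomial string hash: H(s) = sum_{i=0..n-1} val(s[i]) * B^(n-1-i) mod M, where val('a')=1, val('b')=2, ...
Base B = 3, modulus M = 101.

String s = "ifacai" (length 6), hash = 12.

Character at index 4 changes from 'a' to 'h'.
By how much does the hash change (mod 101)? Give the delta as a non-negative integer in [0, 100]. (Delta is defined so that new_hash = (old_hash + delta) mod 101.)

Answer: 21

Derivation:
Delta formula: (val(new) - val(old)) * B^(n-1-k) mod M
  val('h') - val('a') = 8 - 1 = 7
  B^(n-1-k) = 3^1 mod 101 = 3
  Delta = 7 * 3 mod 101 = 21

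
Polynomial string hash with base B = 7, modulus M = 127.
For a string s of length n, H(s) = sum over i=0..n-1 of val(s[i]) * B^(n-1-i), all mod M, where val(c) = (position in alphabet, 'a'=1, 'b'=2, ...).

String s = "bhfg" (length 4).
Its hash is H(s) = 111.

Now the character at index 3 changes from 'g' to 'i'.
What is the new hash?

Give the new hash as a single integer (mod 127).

Answer: 113

Derivation:
val('g') = 7, val('i') = 9
Position k = 3, exponent = n-1-k = 0
B^0 mod M = 7^0 mod 127 = 1
Delta = (9 - 7) * 1 mod 127 = 2
New hash = (111 + 2) mod 127 = 113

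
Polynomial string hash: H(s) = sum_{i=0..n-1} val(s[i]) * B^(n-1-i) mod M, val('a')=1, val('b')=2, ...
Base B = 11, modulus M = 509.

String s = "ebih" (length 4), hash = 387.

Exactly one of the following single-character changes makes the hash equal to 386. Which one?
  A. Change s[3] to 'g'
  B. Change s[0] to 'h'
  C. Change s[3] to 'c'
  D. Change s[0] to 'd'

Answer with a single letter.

Option A: s[3]='h'->'g', delta=(7-8)*11^0 mod 509 = 508, hash=387+508 mod 509 = 386 <-- target
Option B: s[0]='e'->'h', delta=(8-5)*11^3 mod 509 = 430, hash=387+430 mod 509 = 308
Option C: s[3]='h'->'c', delta=(3-8)*11^0 mod 509 = 504, hash=387+504 mod 509 = 382
Option D: s[0]='e'->'d', delta=(4-5)*11^3 mod 509 = 196, hash=387+196 mod 509 = 74

Answer: A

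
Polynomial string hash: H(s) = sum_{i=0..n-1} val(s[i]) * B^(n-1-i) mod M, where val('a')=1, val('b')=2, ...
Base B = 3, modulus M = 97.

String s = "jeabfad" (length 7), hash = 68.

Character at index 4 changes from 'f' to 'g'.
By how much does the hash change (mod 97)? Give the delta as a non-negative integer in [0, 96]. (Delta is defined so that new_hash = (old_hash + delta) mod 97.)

Answer: 9

Derivation:
Delta formula: (val(new) - val(old)) * B^(n-1-k) mod M
  val('g') - val('f') = 7 - 6 = 1
  B^(n-1-k) = 3^2 mod 97 = 9
  Delta = 1 * 9 mod 97 = 9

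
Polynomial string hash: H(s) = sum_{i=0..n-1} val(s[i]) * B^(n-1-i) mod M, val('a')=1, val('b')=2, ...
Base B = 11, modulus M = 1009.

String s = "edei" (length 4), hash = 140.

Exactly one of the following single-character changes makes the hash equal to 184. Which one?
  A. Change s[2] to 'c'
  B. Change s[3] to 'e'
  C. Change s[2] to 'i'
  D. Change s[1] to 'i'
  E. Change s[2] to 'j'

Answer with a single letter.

Option A: s[2]='e'->'c', delta=(3-5)*11^1 mod 1009 = 987, hash=140+987 mod 1009 = 118
Option B: s[3]='i'->'e', delta=(5-9)*11^0 mod 1009 = 1005, hash=140+1005 mod 1009 = 136
Option C: s[2]='e'->'i', delta=(9-5)*11^1 mod 1009 = 44, hash=140+44 mod 1009 = 184 <-- target
Option D: s[1]='d'->'i', delta=(9-4)*11^2 mod 1009 = 605, hash=140+605 mod 1009 = 745
Option E: s[2]='e'->'j', delta=(10-5)*11^1 mod 1009 = 55, hash=140+55 mod 1009 = 195

Answer: C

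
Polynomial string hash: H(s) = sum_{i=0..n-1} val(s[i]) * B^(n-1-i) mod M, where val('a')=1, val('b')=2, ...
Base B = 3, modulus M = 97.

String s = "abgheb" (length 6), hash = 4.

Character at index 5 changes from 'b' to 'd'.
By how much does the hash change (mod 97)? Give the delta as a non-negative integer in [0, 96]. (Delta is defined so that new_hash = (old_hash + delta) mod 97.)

Delta formula: (val(new) - val(old)) * B^(n-1-k) mod M
  val('d') - val('b') = 4 - 2 = 2
  B^(n-1-k) = 3^0 mod 97 = 1
  Delta = 2 * 1 mod 97 = 2

Answer: 2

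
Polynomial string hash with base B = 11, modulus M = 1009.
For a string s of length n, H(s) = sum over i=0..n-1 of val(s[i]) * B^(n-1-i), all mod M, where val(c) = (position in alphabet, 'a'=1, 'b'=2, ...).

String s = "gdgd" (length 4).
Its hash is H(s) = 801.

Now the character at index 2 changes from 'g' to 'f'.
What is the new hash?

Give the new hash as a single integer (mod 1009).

Answer: 790

Derivation:
val('g') = 7, val('f') = 6
Position k = 2, exponent = n-1-k = 1
B^1 mod M = 11^1 mod 1009 = 11
Delta = (6 - 7) * 11 mod 1009 = 998
New hash = (801 + 998) mod 1009 = 790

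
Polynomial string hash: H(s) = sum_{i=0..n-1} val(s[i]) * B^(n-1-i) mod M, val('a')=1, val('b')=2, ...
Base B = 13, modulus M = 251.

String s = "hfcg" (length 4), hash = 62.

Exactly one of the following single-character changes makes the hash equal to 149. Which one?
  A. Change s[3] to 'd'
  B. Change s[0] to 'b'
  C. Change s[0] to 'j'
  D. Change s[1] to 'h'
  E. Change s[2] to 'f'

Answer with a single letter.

Option A: s[3]='g'->'d', delta=(4-7)*13^0 mod 251 = 248, hash=62+248 mod 251 = 59
Option B: s[0]='h'->'b', delta=(2-8)*13^3 mod 251 = 121, hash=62+121 mod 251 = 183
Option C: s[0]='h'->'j', delta=(10-8)*13^3 mod 251 = 127, hash=62+127 mod 251 = 189
Option D: s[1]='f'->'h', delta=(8-6)*13^2 mod 251 = 87, hash=62+87 mod 251 = 149 <-- target
Option E: s[2]='c'->'f', delta=(6-3)*13^1 mod 251 = 39, hash=62+39 mod 251 = 101

Answer: D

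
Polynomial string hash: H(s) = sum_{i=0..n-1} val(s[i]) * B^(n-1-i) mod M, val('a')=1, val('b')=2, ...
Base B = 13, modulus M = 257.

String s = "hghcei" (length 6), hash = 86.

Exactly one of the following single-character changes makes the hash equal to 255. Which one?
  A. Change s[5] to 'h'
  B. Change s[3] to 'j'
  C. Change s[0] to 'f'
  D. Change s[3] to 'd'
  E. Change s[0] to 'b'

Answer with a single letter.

Option A: s[5]='i'->'h', delta=(8-9)*13^0 mod 257 = 256, hash=86+256 mod 257 = 85
Option B: s[3]='c'->'j', delta=(10-3)*13^2 mod 257 = 155, hash=86+155 mod 257 = 241
Option C: s[0]='h'->'f', delta=(6-8)*13^5 mod 257 = 144, hash=86+144 mod 257 = 230
Option D: s[3]='c'->'d', delta=(4-3)*13^2 mod 257 = 169, hash=86+169 mod 257 = 255 <-- target
Option E: s[0]='h'->'b', delta=(2-8)*13^5 mod 257 = 175, hash=86+175 mod 257 = 4

Answer: D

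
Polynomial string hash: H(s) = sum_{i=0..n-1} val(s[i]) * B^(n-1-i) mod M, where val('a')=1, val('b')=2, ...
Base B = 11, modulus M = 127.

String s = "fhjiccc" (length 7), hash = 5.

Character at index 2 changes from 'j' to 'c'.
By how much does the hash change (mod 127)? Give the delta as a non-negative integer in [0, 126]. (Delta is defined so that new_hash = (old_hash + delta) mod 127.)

Answer: 2

Derivation:
Delta formula: (val(new) - val(old)) * B^(n-1-k) mod M
  val('c') - val('j') = 3 - 10 = -7
  B^(n-1-k) = 11^4 mod 127 = 36
  Delta = -7 * 36 mod 127 = 2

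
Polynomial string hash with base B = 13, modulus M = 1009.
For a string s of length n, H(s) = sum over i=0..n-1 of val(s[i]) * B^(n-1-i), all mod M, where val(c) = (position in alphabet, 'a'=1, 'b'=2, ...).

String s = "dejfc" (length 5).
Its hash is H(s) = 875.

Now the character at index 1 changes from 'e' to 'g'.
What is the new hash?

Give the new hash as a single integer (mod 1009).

val('e') = 5, val('g') = 7
Position k = 1, exponent = n-1-k = 3
B^3 mod M = 13^3 mod 1009 = 179
Delta = (7 - 5) * 179 mod 1009 = 358
New hash = (875 + 358) mod 1009 = 224

Answer: 224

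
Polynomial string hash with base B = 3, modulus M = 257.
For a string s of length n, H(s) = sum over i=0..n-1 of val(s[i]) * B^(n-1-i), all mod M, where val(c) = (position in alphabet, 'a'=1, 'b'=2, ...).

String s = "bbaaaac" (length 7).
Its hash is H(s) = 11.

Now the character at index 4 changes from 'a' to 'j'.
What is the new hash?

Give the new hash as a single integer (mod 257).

val('a') = 1, val('j') = 10
Position k = 4, exponent = n-1-k = 2
B^2 mod M = 3^2 mod 257 = 9
Delta = (10 - 1) * 9 mod 257 = 81
New hash = (11 + 81) mod 257 = 92

Answer: 92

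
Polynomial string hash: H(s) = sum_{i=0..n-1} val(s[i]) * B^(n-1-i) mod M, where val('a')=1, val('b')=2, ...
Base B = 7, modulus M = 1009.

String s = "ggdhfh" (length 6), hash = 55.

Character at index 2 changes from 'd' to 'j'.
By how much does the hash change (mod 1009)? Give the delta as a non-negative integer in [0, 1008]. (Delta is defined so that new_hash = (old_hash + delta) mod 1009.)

Answer: 40

Derivation:
Delta formula: (val(new) - val(old)) * B^(n-1-k) mod M
  val('j') - val('d') = 10 - 4 = 6
  B^(n-1-k) = 7^3 mod 1009 = 343
  Delta = 6 * 343 mod 1009 = 40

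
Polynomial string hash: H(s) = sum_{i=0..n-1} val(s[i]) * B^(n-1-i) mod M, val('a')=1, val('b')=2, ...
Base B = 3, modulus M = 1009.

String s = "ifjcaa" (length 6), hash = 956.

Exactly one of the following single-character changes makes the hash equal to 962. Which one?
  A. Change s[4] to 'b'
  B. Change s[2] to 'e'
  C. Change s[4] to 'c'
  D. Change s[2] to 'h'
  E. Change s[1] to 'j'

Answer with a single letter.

Option A: s[4]='a'->'b', delta=(2-1)*3^1 mod 1009 = 3, hash=956+3 mod 1009 = 959
Option B: s[2]='j'->'e', delta=(5-10)*3^3 mod 1009 = 874, hash=956+874 mod 1009 = 821
Option C: s[4]='a'->'c', delta=(3-1)*3^1 mod 1009 = 6, hash=956+6 mod 1009 = 962 <-- target
Option D: s[2]='j'->'h', delta=(8-10)*3^3 mod 1009 = 955, hash=956+955 mod 1009 = 902
Option E: s[1]='f'->'j', delta=(10-6)*3^4 mod 1009 = 324, hash=956+324 mod 1009 = 271

Answer: C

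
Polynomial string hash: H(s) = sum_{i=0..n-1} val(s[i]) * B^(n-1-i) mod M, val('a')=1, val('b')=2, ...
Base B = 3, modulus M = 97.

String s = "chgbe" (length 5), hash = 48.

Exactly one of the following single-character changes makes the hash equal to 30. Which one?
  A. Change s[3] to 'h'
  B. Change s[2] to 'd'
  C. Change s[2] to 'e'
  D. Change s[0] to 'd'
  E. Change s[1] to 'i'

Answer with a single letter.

Answer: C

Derivation:
Option A: s[3]='b'->'h', delta=(8-2)*3^1 mod 97 = 18, hash=48+18 mod 97 = 66
Option B: s[2]='g'->'d', delta=(4-7)*3^2 mod 97 = 70, hash=48+70 mod 97 = 21
Option C: s[2]='g'->'e', delta=(5-7)*3^2 mod 97 = 79, hash=48+79 mod 97 = 30 <-- target
Option D: s[0]='c'->'d', delta=(4-3)*3^4 mod 97 = 81, hash=48+81 mod 97 = 32
Option E: s[1]='h'->'i', delta=(9-8)*3^3 mod 97 = 27, hash=48+27 mod 97 = 75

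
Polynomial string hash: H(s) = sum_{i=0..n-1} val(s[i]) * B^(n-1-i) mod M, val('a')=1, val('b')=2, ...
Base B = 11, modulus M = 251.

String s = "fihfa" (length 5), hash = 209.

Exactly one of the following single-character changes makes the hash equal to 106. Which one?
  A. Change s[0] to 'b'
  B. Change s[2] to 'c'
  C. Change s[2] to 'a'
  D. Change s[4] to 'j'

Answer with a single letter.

Answer: B

Derivation:
Option A: s[0]='f'->'b', delta=(2-6)*11^4 mod 251 = 170, hash=209+170 mod 251 = 128
Option B: s[2]='h'->'c', delta=(3-8)*11^2 mod 251 = 148, hash=209+148 mod 251 = 106 <-- target
Option C: s[2]='h'->'a', delta=(1-8)*11^2 mod 251 = 157, hash=209+157 mod 251 = 115
Option D: s[4]='a'->'j', delta=(10-1)*11^0 mod 251 = 9, hash=209+9 mod 251 = 218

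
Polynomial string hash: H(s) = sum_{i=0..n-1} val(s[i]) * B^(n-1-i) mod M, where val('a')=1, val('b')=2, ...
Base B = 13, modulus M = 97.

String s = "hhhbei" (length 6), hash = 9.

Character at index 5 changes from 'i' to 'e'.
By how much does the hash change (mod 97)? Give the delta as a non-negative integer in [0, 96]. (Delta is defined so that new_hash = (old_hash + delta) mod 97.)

Delta formula: (val(new) - val(old)) * B^(n-1-k) mod M
  val('e') - val('i') = 5 - 9 = -4
  B^(n-1-k) = 13^0 mod 97 = 1
  Delta = -4 * 1 mod 97 = 93

Answer: 93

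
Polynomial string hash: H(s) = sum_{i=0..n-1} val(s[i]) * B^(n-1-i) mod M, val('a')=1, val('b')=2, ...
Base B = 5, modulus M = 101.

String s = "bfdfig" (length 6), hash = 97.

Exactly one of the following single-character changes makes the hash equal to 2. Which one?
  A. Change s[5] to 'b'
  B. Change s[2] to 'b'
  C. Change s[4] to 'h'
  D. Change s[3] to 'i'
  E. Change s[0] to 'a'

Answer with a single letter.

Answer: E

Derivation:
Option A: s[5]='g'->'b', delta=(2-7)*5^0 mod 101 = 96, hash=97+96 mod 101 = 92
Option B: s[2]='d'->'b', delta=(2-4)*5^3 mod 101 = 53, hash=97+53 mod 101 = 49
Option C: s[4]='i'->'h', delta=(8-9)*5^1 mod 101 = 96, hash=97+96 mod 101 = 92
Option D: s[3]='f'->'i', delta=(9-6)*5^2 mod 101 = 75, hash=97+75 mod 101 = 71
Option E: s[0]='b'->'a', delta=(1-2)*5^5 mod 101 = 6, hash=97+6 mod 101 = 2 <-- target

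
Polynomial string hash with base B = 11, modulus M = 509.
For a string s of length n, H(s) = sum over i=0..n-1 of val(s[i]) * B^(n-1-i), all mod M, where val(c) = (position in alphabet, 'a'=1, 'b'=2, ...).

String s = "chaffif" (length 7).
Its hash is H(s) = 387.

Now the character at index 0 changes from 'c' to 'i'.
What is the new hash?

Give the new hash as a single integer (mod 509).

Answer: 306

Derivation:
val('c') = 3, val('i') = 9
Position k = 0, exponent = n-1-k = 6
B^6 mod M = 11^6 mod 509 = 241
Delta = (9 - 3) * 241 mod 509 = 428
New hash = (387 + 428) mod 509 = 306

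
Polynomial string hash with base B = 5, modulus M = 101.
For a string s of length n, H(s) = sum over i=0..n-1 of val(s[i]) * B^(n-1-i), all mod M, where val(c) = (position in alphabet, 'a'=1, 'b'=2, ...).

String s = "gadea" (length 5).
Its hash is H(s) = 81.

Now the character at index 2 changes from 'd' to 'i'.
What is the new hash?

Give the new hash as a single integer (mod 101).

val('d') = 4, val('i') = 9
Position k = 2, exponent = n-1-k = 2
B^2 mod M = 5^2 mod 101 = 25
Delta = (9 - 4) * 25 mod 101 = 24
New hash = (81 + 24) mod 101 = 4

Answer: 4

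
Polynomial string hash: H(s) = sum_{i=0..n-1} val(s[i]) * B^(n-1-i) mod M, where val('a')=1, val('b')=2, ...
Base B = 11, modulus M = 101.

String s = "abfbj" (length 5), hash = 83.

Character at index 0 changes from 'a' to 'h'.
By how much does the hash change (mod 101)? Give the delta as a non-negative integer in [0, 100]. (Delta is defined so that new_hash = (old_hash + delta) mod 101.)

Delta formula: (val(new) - val(old)) * B^(n-1-k) mod M
  val('h') - val('a') = 8 - 1 = 7
  B^(n-1-k) = 11^4 mod 101 = 97
  Delta = 7 * 97 mod 101 = 73

Answer: 73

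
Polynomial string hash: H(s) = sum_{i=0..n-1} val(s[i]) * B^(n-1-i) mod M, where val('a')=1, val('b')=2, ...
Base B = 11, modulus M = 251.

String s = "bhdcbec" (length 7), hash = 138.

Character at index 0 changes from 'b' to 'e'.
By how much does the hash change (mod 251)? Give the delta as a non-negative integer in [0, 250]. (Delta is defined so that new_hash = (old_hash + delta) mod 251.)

Delta formula: (val(new) - val(old)) * B^(n-1-k) mod M
  val('e') - val('b') = 5 - 2 = 3
  B^(n-1-k) = 11^6 mod 251 = 3
  Delta = 3 * 3 mod 251 = 9

Answer: 9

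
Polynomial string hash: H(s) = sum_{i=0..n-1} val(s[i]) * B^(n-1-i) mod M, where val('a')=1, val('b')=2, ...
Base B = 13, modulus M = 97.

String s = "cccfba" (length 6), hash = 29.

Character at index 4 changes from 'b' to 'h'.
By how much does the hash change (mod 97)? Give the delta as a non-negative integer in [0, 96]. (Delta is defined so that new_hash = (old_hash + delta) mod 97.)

Answer: 78

Derivation:
Delta formula: (val(new) - val(old)) * B^(n-1-k) mod M
  val('h') - val('b') = 8 - 2 = 6
  B^(n-1-k) = 13^1 mod 97 = 13
  Delta = 6 * 13 mod 97 = 78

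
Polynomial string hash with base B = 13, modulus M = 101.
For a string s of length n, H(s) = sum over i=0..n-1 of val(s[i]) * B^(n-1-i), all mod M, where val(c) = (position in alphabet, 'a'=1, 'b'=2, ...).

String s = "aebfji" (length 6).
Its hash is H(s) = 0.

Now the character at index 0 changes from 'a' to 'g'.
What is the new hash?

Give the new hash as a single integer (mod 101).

val('a') = 1, val('g') = 7
Position k = 0, exponent = n-1-k = 5
B^5 mod M = 13^5 mod 101 = 17
Delta = (7 - 1) * 17 mod 101 = 1
New hash = (0 + 1) mod 101 = 1

Answer: 1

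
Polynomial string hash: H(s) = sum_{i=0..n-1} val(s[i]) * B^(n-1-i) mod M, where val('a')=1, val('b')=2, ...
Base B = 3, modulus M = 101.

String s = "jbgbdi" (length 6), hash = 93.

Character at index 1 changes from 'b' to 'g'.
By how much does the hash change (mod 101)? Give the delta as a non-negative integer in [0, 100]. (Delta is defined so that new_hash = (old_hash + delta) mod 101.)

Delta formula: (val(new) - val(old)) * B^(n-1-k) mod M
  val('g') - val('b') = 7 - 2 = 5
  B^(n-1-k) = 3^4 mod 101 = 81
  Delta = 5 * 81 mod 101 = 1

Answer: 1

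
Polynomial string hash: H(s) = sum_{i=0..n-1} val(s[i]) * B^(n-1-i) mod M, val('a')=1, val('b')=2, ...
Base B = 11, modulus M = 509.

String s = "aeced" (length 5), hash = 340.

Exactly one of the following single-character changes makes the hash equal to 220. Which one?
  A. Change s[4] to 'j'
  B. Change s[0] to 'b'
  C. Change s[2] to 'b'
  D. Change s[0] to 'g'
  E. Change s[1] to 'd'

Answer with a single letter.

Option A: s[4]='d'->'j', delta=(10-4)*11^0 mod 509 = 6, hash=340+6 mod 509 = 346
Option B: s[0]='a'->'b', delta=(2-1)*11^4 mod 509 = 389, hash=340+389 mod 509 = 220 <-- target
Option C: s[2]='c'->'b', delta=(2-3)*11^2 mod 509 = 388, hash=340+388 mod 509 = 219
Option D: s[0]='a'->'g', delta=(7-1)*11^4 mod 509 = 298, hash=340+298 mod 509 = 129
Option E: s[1]='e'->'d', delta=(4-5)*11^3 mod 509 = 196, hash=340+196 mod 509 = 27

Answer: B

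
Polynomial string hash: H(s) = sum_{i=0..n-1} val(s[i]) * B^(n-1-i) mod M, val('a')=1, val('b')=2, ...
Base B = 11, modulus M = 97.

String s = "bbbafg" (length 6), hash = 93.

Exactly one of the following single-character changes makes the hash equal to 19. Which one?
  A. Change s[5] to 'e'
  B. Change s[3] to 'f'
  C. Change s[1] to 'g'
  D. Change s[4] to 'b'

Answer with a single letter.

Option A: s[5]='g'->'e', delta=(5-7)*11^0 mod 97 = 95, hash=93+95 mod 97 = 91
Option B: s[3]='a'->'f', delta=(6-1)*11^2 mod 97 = 23, hash=93+23 mod 97 = 19 <-- target
Option C: s[1]='b'->'g', delta=(7-2)*11^4 mod 97 = 67, hash=93+67 mod 97 = 63
Option D: s[4]='f'->'b', delta=(2-6)*11^1 mod 97 = 53, hash=93+53 mod 97 = 49

Answer: B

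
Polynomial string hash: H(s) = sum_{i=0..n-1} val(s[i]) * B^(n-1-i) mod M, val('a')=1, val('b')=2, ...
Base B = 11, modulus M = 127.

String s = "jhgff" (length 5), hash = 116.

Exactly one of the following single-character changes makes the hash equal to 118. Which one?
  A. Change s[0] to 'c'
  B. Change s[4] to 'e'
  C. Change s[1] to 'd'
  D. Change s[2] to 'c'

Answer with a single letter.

Answer: A

Derivation:
Option A: s[0]='j'->'c', delta=(3-10)*11^4 mod 127 = 2, hash=116+2 mod 127 = 118 <-- target
Option B: s[4]='f'->'e', delta=(5-6)*11^0 mod 127 = 126, hash=116+126 mod 127 = 115
Option C: s[1]='h'->'d', delta=(4-8)*11^3 mod 127 = 10, hash=116+10 mod 127 = 126
Option D: s[2]='g'->'c', delta=(3-7)*11^2 mod 127 = 24, hash=116+24 mod 127 = 13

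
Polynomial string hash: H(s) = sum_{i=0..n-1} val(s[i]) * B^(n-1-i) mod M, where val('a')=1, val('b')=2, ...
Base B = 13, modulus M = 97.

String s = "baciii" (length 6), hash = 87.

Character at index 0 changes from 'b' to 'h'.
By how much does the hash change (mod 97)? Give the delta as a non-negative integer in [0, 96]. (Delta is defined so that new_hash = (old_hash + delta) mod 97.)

Answer: 56

Derivation:
Delta formula: (val(new) - val(old)) * B^(n-1-k) mod M
  val('h') - val('b') = 8 - 2 = 6
  B^(n-1-k) = 13^5 mod 97 = 74
  Delta = 6 * 74 mod 97 = 56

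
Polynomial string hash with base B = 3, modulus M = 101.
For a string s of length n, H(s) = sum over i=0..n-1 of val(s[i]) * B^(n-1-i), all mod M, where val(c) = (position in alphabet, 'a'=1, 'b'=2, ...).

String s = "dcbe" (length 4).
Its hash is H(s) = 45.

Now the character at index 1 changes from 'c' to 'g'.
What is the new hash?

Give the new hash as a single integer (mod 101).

val('c') = 3, val('g') = 7
Position k = 1, exponent = n-1-k = 2
B^2 mod M = 3^2 mod 101 = 9
Delta = (7 - 3) * 9 mod 101 = 36
New hash = (45 + 36) mod 101 = 81

Answer: 81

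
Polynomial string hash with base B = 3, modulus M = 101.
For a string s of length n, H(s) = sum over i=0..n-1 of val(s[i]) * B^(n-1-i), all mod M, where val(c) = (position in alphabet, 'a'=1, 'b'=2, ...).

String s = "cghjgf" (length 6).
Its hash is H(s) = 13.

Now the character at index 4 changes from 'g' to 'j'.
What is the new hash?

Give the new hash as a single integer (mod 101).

val('g') = 7, val('j') = 10
Position k = 4, exponent = n-1-k = 1
B^1 mod M = 3^1 mod 101 = 3
Delta = (10 - 7) * 3 mod 101 = 9
New hash = (13 + 9) mod 101 = 22

Answer: 22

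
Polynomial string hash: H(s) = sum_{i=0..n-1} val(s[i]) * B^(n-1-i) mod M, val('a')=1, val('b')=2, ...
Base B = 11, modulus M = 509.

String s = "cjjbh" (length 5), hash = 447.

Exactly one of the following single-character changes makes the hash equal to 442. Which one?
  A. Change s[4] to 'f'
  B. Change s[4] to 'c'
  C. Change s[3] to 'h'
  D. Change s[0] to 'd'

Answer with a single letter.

Option A: s[4]='h'->'f', delta=(6-8)*11^0 mod 509 = 507, hash=447+507 mod 509 = 445
Option B: s[4]='h'->'c', delta=(3-8)*11^0 mod 509 = 504, hash=447+504 mod 509 = 442 <-- target
Option C: s[3]='b'->'h', delta=(8-2)*11^1 mod 509 = 66, hash=447+66 mod 509 = 4
Option D: s[0]='c'->'d', delta=(4-3)*11^4 mod 509 = 389, hash=447+389 mod 509 = 327

Answer: B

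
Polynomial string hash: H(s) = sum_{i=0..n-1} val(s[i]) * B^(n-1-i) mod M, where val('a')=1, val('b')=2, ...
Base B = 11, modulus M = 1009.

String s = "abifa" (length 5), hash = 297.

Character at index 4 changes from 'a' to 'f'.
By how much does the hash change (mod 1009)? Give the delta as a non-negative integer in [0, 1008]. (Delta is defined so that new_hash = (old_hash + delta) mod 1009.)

Delta formula: (val(new) - val(old)) * B^(n-1-k) mod M
  val('f') - val('a') = 6 - 1 = 5
  B^(n-1-k) = 11^0 mod 1009 = 1
  Delta = 5 * 1 mod 1009 = 5

Answer: 5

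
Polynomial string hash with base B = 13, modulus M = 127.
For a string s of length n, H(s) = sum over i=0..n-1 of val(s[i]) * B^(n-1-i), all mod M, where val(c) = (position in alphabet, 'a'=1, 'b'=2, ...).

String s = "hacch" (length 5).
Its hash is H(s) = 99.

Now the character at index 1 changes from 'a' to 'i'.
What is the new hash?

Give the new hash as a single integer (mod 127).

Answer: 22

Derivation:
val('a') = 1, val('i') = 9
Position k = 1, exponent = n-1-k = 3
B^3 mod M = 13^3 mod 127 = 38
Delta = (9 - 1) * 38 mod 127 = 50
New hash = (99 + 50) mod 127 = 22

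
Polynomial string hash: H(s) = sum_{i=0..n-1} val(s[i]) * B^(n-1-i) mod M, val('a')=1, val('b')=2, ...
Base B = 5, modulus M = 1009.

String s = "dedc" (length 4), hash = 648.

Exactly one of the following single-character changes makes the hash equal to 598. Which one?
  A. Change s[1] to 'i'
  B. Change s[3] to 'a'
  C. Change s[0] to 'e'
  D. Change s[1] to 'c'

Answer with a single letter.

Answer: D

Derivation:
Option A: s[1]='e'->'i', delta=(9-5)*5^2 mod 1009 = 100, hash=648+100 mod 1009 = 748
Option B: s[3]='c'->'a', delta=(1-3)*5^0 mod 1009 = 1007, hash=648+1007 mod 1009 = 646
Option C: s[0]='d'->'e', delta=(5-4)*5^3 mod 1009 = 125, hash=648+125 mod 1009 = 773
Option D: s[1]='e'->'c', delta=(3-5)*5^2 mod 1009 = 959, hash=648+959 mod 1009 = 598 <-- target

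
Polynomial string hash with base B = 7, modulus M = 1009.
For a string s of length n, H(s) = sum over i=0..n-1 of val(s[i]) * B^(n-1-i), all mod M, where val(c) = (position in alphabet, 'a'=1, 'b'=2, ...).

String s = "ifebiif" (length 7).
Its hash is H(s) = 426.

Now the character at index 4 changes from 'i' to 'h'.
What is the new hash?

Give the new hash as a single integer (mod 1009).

Answer: 377

Derivation:
val('i') = 9, val('h') = 8
Position k = 4, exponent = n-1-k = 2
B^2 mod M = 7^2 mod 1009 = 49
Delta = (8 - 9) * 49 mod 1009 = 960
New hash = (426 + 960) mod 1009 = 377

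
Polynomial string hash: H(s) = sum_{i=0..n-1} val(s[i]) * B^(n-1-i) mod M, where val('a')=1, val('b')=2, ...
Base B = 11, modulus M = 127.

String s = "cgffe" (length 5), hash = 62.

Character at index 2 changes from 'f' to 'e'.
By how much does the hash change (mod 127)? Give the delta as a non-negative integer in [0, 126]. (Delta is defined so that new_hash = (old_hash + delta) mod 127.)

Delta formula: (val(new) - val(old)) * B^(n-1-k) mod M
  val('e') - val('f') = 5 - 6 = -1
  B^(n-1-k) = 11^2 mod 127 = 121
  Delta = -1 * 121 mod 127 = 6

Answer: 6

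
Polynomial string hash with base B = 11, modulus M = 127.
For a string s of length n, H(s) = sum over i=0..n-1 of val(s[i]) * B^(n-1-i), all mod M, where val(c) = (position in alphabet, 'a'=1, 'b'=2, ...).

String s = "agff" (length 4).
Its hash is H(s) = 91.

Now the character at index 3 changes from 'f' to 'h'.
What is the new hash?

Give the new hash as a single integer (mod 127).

val('f') = 6, val('h') = 8
Position k = 3, exponent = n-1-k = 0
B^0 mod M = 11^0 mod 127 = 1
Delta = (8 - 6) * 1 mod 127 = 2
New hash = (91 + 2) mod 127 = 93

Answer: 93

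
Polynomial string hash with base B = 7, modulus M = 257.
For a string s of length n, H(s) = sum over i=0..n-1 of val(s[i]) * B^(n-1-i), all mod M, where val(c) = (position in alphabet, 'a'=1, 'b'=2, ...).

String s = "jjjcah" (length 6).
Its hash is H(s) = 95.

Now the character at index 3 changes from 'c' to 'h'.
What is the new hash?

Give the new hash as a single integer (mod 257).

Answer: 83

Derivation:
val('c') = 3, val('h') = 8
Position k = 3, exponent = n-1-k = 2
B^2 mod M = 7^2 mod 257 = 49
Delta = (8 - 3) * 49 mod 257 = 245
New hash = (95 + 245) mod 257 = 83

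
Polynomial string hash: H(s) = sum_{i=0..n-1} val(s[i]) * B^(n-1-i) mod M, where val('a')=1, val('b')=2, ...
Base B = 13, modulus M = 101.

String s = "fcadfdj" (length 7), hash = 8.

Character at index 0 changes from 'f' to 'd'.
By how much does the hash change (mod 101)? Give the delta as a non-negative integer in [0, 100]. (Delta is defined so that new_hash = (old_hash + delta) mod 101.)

Answer: 63

Derivation:
Delta formula: (val(new) - val(old)) * B^(n-1-k) mod M
  val('d') - val('f') = 4 - 6 = -2
  B^(n-1-k) = 13^6 mod 101 = 19
  Delta = -2 * 19 mod 101 = 63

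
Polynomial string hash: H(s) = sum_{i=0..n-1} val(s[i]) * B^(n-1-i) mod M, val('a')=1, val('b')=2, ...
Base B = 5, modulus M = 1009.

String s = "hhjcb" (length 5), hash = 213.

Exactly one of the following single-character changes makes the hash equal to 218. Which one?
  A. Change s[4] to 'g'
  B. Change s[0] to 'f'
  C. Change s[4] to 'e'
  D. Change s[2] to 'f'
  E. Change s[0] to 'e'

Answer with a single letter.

Option A: s[4]='b'->'g', delta=(7-2)*5^0 mod 1009 = 5, hash=213+5 mod 1009 = 218 <-- target
Option B: s[0]='h'->'f', delta=(6-8)*5^4 mod 1009 = 768, hash=213+768 mod 1009 = 981
Option C: s[4]='b'->'e', delta=(5-2)*5^0 mod 1009 = 3, hash=213+3 mod 1009 = 216
Option D: s[2]='j'->'f', delta=(6-10)*5^2 mod 1009 = 909, hash=213+909 mod 1009 = 113
Option E: s[0]='h'->'e', delta=(5-8)*5^4 mod 1009 = 143, hash=213+143 mod 1009 = 356

Answer: A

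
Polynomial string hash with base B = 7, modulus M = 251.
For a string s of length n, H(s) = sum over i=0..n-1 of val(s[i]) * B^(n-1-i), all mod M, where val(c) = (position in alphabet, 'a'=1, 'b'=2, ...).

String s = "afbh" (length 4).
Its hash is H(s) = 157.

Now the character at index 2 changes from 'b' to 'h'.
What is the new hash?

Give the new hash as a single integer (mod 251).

Answer: 199

Derivation:
val('b') = 2, val('h') = 8
Position k = 2, exponent = n-1-k = 1
B^1 mod M = 7^1 mod 251 = 7
Delta = (8 - 2) * 7 mod 251 = 42
New hash = (157 + 42) mod 251 = 199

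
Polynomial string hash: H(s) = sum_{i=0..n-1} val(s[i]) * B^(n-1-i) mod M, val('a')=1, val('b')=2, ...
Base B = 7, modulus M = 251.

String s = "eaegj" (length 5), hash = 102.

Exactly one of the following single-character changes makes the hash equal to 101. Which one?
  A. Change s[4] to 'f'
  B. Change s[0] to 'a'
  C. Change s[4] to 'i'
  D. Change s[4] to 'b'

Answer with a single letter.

Answer: C

Derivation:
Option A: s[4]='j'->'f', delta=(6-10)*7^0 mod 251 = 247, hash=102+247 mod 251 = 98
Option B: s[0]='e'->'a', delta=(1-5)*7^4 mod 251 = 185, hash=102+185 mod 251 = 36
Option C: s[4]='j'->'i', delta=(9-10)*7^0 mod 251 = 250, hash=102+250 mod 251 = 101 <-- target
Option D: s[4]='j'->'b', delta=(2-10)*7^0 mod 251 = 243, hash=102+243 mod 251 = 94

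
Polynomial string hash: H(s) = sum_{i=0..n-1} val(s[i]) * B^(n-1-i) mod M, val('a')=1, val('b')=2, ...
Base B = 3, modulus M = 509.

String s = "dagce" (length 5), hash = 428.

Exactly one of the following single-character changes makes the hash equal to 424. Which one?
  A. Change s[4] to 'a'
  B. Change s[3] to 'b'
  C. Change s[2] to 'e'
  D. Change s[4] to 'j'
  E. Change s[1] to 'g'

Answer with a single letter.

Answer: A

Derivation:
Option A: s[4]='e'->'a', delta=(1-5)*3^0 mod 509 = 505, hash=428+505 mod 509 = 424 <-- target
Option B: s[3]='c'->'b', delta=(2-3)*3^1 mod 509 = 506, hash=428+506 mod 509 = 425
Option C: s[2]='g'->'e', delta=(5-7)*3^2 mod 509 = 491, hash=428+491 mod 509 = 410
Option D: s[4]='e'->'j', delta=(10-5)*3^0 mod 509 = 5, hash=428+5 mod 509 = 433
Option E: s[1]='a'->'g', delta=(7-1)*3^3 mod 509 = 162, hash=428+162 mod 509 = 81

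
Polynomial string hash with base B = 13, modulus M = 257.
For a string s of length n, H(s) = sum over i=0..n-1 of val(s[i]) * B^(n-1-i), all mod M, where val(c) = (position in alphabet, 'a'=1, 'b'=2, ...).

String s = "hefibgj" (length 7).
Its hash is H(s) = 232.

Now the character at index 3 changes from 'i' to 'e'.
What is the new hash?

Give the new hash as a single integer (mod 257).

Answer: 182

Derivation:
val('i') = 9, val('e') = 5
Position k = 3, exponent = n-1-k = 3
B^3 mod M = 13^3 mod 257 = 141
Delta = (5 - 9) * 141 mod 257 = 207
New hash = (232 + 207) mod 257 = 182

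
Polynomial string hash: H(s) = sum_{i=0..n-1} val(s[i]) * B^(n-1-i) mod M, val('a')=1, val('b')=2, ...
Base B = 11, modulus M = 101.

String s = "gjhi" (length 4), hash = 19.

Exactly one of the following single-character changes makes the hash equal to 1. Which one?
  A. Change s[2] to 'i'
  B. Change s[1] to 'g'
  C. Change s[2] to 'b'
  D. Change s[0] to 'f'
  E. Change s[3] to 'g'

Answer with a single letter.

Option A: s[2]='h'->'i', delta=(9-8)*11^1 mod 101 = 11, hash=19+11 mod 101 = 30
Option B: s[1]='j'->'g', delta=(7-10)*11^2 mod 101 = 41, hash=19+41 mod 101 = 60
Option C: s[2]='h'->'b', delta=(2-8)*11^1 mod 101 = 35, hash=19+35 mod 101 = 54
Option D: s[0]='g'->'f', delta=(6-7)*11^3 mod 101 = 83, hash=19+83 mod 101 = 1 <-- target
Option E: s[3]='i'->'g', delta=(7-9)*11^0 mod 101 = 99, hash=19+99 mod 101 = 17

Answer: D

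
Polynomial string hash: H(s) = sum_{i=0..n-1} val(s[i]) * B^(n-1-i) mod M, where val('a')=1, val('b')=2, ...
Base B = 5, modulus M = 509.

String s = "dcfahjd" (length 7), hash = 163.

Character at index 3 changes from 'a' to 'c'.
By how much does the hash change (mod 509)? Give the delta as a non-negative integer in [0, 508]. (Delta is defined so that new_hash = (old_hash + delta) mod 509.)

Answer: 250

Derivation:
Delta formula: (val(new) - val(old)) * B^(n-1-k) mod M
  val('c') - val('a') = 3 - 1 = 2
  B^(n-1-k) = 5^3 mod 509 = 125
  Delta = 2 * 125 mod 509 = 250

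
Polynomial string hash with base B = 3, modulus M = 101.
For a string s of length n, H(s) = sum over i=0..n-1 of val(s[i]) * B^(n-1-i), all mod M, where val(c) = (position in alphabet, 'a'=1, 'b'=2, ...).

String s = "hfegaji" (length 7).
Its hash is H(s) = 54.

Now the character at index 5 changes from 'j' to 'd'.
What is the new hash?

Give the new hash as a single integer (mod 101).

val('j') = 10, val('d') = 4
Position k = 5, exponent = n-1-k = 1
B^1 mod M = 3^1 mod 101 = 3
Delta = (4 - 10) * 3 mod 101 = 83
New hash = (54 + 83) mod 101 = 36

Answer: 36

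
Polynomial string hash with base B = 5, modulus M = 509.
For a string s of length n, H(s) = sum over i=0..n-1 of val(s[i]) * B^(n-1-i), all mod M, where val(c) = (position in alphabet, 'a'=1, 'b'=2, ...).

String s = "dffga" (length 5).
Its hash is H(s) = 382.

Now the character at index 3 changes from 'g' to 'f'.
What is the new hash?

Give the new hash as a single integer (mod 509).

Answer: 377

Derivation:
val('g') = 7, val('f') = 6
Position k = 3, exponent = n-1-k = 1
B^1 mod M = 5^1 mod 509 = 5
Delta = (6 - 7) * 5 mod 509 = 504
New hash = (382 + 504) mod 509 = 377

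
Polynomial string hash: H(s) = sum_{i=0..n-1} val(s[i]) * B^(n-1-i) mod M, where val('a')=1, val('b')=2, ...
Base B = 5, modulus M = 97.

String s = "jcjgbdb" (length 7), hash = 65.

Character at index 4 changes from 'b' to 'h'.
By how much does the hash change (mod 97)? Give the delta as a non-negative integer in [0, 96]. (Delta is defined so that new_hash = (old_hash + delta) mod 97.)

Answer: 53

Derivation:
Delta formula: (val(new) - val(old)) * B^(n-1-k) mod M
  val('h') - val('b') = 8 - 2 = 6
  B^(n-1-k) = 5^2 mod 97 = 25
  Delta = 6 * 25 mod 97 = 53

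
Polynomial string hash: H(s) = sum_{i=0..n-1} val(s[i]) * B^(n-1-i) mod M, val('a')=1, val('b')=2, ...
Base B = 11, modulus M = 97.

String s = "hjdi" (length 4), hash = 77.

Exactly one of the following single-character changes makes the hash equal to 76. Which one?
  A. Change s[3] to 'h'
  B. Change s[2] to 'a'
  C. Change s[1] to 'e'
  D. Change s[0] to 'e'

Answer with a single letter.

Answer: A

Derivation:
Option A: s[3]='i'->'h', delta=(8-9)*11^0 mod 97 = 96, hash=77+96 mod 97 = 76 <-- target
Option B: s[2]='d'->'a', delta=(1-4)*11^1 mod 97 = 64, hash=77+64 mod 97 = 44
Option C: s[1]='j'->'e', delta=(5-10)*11^2 mod 97 = 74, hash=77+74 mod 97 = 54
Option D: s[0]='h'->'e', delta=(5-8)*11^3 mod 97 = 81, hash=77+81 mod 97 = 61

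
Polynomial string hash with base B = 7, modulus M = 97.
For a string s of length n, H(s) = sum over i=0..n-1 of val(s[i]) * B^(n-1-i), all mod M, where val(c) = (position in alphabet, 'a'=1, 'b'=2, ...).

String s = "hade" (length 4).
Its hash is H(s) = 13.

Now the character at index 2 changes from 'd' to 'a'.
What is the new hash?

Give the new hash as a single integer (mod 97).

Answer: 89

Derivation:
val('d') = 4, val('a') = 1
Position k = 2, exponent = n-1-k = 1
B^1 mod M = 7^1 mod 97 = 7
Delta = (1 - 4) * 7 mod 97 = 76
New hash = (13 + 76) mod 97 = 89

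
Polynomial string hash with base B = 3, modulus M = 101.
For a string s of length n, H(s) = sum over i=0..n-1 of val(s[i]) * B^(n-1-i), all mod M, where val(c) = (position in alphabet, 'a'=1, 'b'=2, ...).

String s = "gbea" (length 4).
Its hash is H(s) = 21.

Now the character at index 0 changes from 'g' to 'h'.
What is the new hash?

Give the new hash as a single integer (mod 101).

val('g') = 7, val('h') = 8
Position k = 0, exponent = n-1-k = 3
B^3 mod M = 3^3 mod 101 = 27
Delta = (8 - 7) * 27 mod 101 = 27
New hash = (21 + 27) mod 101 = 48

Answer: 48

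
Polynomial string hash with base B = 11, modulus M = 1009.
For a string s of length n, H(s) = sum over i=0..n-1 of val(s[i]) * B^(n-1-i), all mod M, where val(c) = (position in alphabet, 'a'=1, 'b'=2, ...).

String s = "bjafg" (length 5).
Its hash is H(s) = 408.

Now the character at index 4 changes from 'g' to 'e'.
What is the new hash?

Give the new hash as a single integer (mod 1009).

val('g') = 7, val('e') = 5
Position k = 4, exponent = n-1-k = 0
B^0 mod M = 11^0 mod 1009 = 1
Delta = (5 - 7) * 1 mod 1009 = 1007
New hash = (408 + 1007) mod 1009 = 406

Answer: 406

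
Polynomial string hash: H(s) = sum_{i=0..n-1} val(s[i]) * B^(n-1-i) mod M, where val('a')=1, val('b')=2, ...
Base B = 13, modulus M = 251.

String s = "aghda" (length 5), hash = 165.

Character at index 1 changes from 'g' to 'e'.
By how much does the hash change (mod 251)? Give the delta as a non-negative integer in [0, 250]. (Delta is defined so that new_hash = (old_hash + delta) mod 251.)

Delta formula: (val(new) - val(old)) * B^(n-1-k) mod M
  val('e') - val('g') = 5 - 7 = -2
  B^(n-1-k) = 13^3 mod 251 = 189
  Delta = -2 * 189 mod 251 = 124

Answer: 124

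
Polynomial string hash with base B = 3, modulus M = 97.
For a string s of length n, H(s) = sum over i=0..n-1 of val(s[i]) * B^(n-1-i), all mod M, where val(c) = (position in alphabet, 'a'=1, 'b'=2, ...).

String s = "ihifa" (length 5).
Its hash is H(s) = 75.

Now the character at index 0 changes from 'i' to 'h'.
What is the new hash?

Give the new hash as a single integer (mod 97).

Answer: 91

Derivation:
val('i') = 9, val('h') = 8
Position k = 0, exponent = n-1-k = 4
B^4 mod M = 3^4 mod 97 = 81
Delta = (8 - 9) * 81 mod 97 = 16
New hash = (75 + 16) mod 97 = 91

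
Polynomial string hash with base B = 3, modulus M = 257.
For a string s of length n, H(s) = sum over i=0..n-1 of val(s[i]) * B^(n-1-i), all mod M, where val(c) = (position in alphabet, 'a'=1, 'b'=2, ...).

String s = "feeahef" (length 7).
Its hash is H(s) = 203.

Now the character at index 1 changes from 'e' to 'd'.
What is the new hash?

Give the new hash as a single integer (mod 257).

Answer: 217

Derivation:
val('e') = 5, val('d') = 4
Position k = 1, exponent = n-1-k = 5
B^5 mod M = 3^5 mod 257 = 243
Delta = (4 - 5) * 243 mod 257 = 14
New hash = (203 + 14) mod 257 = 217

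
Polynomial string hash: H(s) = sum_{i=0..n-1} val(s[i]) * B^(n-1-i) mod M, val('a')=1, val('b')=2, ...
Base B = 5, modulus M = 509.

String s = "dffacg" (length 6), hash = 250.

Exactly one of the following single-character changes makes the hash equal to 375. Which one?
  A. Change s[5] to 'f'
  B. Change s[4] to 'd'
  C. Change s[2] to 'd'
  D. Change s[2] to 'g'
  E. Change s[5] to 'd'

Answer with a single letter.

Option A: s[5]='g'->'f', delta=(6-7)*5^0 mod 509 = 508, hash=250+508 mod 509 = 249
Option B: s[4]='c'->'d', delta=(4-3)*5^1 mod 509 = 5, hash=250+5 mod 509 = 255
Option C: s[2]='f'->'d', delta=(4-6)*5^3 mod 509 = 259, hash=250+259 mod 509 = 0
Option D: s[2]='f'->'g', delta=(7-6)*5^3 mod 509 = 125, hash=250+125 mod 509 = 375 <-- target
Option E: s[5]='g'->'d', delta=(4-7)*5^0 mod 509 = 506, hash=250+506 mod 509 = 247

Answer: D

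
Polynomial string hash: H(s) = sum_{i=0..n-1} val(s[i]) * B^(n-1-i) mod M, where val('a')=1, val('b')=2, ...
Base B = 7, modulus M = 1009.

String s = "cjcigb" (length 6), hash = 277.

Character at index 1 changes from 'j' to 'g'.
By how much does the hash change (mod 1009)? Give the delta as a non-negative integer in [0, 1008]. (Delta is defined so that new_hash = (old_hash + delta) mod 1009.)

Delta formula: (val(new) - val(old)) * B^(n-1-k) mod M
  val('g') - val('j') = 7 - 10 = -3
  B^(n-1-k) = 7^4 mod 1009 = 383
  Delta = -3 * 383 mod 1009 = 869

Answer: 869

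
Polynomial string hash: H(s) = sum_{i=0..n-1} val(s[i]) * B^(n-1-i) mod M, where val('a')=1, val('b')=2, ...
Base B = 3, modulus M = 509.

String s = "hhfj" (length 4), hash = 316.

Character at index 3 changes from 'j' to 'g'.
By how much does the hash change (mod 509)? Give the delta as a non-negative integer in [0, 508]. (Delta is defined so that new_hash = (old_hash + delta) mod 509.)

Delta formula: (val(new) - val(old)) * B^(n-1-k) mod M
  val('g') - val('j') = 7 - 10 = -3
  B^(n-1-k) = 3^0 mod 509 = 1
  Delta = -3 * 1 mod 509 = 506

Answer: 506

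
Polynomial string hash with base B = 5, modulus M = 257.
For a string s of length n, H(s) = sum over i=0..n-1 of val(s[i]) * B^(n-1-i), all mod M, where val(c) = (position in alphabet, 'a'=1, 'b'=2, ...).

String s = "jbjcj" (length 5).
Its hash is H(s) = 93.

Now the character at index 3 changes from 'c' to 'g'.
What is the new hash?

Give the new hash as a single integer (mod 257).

val('c') = 3, val('g') = 7
Position k = 3, exponent = n-1-k = 1
B^1 mod M = 5^1 mod 257 = 5
Delta = (7 - 3) * 5 mod 257 = 20
New hash = (93 + 20) mod 257 = 113

Answer: 113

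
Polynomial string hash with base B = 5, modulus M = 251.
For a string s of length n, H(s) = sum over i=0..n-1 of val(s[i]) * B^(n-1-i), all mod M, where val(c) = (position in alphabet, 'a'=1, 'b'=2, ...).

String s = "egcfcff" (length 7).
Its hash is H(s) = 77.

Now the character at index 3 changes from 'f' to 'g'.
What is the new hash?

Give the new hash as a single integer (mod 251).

Answer: 202

Derivation:
val('f') = 6, val('g') = 7
Position k = 3, exponent = n-1-k = 3
B^3 mod M = 5^3 mod 251 = 125
Delta = (7 - 6) * 125 mod 251 = 125
New hash = (77 + 125) mod 251 = 202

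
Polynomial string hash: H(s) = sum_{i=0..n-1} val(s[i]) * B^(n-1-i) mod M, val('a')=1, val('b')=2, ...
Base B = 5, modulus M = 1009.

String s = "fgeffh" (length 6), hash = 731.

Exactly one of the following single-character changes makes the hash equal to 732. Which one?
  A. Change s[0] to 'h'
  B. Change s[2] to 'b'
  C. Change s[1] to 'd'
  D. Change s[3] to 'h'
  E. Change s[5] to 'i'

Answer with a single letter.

Option A: s[0]='f'->'h', delta=(8-6)*5^5 mod 1009 = 196, hash=731+196 mod 1009 = 927
Option B: s[2]='e'->'b', delta=(2-5)*5^3 mod 1009 = 634, hash=731+634 mod 1009 = 356
Option C: s[1]='g'->'d', delta=(4-7)*5^4 mod 1009 = 143, hash=731+143 mod 1009 = 874
Option D: s[3]='f'->'h', delta=(8-6)*5^2 mod 1009 = 50, hash=731+50 mod 1009 = 781
Option E: s[5]='h'->'i', delta=(9-8)*5^0 mod 1009 = 1, hash=731+1 mod 1009 = 732 <-- target

Answer: E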